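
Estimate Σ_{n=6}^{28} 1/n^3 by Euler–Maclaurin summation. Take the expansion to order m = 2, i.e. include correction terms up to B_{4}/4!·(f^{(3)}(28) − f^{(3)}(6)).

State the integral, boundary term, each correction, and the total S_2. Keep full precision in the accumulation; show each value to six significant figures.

Integral: ∫_6^28 1/x^3 dx = 0.0132511.
Boundary: ½(f(6) + f(28)) = ½(0.00462963 + 4.55539e-05) = 0.00233759.
Running total after boundary: 0.0155887.
Order-1 term: 1/12 · (-4.88078e-06 − (-0.00231481)) = 0.000192495.
Running total after k=1: 0.0157812.
Order-2 term: −1/720 · (-1.24510e-07 − (-0.00128601)) = -1.78595e-06.

S_2 ≈ 0.0157794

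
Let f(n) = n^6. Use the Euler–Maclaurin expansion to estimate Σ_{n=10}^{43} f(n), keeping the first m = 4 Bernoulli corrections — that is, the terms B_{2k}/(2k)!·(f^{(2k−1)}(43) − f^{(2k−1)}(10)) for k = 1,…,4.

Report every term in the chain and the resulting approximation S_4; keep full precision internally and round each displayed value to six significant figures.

∫_10^43 x^6 dx evaluates to 3.88298e+10.
Endpoint term: (f(10) + f(43))/2 = (1.00000e+06 + 6.32136e+09)/2 = 3.16118e+09.
So far: 4.19910e+10.
Order-1 term: 1/12 · (8.82051e+08 − 600000) = 7.34542e+07.
Partial sum through k=1: 4.20644e+10.
Order-2 term: −1/720 · (9.54084e+06 − 120000) = -13084.5.
Partial sum through k=2: 4.20644e+10.
Order-3 term: 1/30240 · (30960.0 − 7200.00) = 0.785714.
Partial sum through k=3: 4.20644e+10.
Order-4 term: −1/1209600 · (0.00000 − 0.00000) = 0.00000.

S_4 ≈ 4.20644e+10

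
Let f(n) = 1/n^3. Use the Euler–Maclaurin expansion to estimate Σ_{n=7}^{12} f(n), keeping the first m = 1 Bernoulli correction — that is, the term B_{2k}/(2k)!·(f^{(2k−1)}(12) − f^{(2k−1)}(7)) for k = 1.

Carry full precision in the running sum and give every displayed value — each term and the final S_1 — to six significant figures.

∫_7^12 1/x^3 dx evaluates to 0.00673186.
Boundary: ½(f(7) + f(12)) = ½(0.00291545 + 0.000578704) = 0.00174708.
Running total after boundary: 0.00847894.
Correction k=1: B_{2}/2! · (f^{(1)}(12) − f^{(1)}(7)) = 1/12 · (-0.000144676 − (-0.00124948)) = 9.20670e-05.

S_1 ≈ 0.00857100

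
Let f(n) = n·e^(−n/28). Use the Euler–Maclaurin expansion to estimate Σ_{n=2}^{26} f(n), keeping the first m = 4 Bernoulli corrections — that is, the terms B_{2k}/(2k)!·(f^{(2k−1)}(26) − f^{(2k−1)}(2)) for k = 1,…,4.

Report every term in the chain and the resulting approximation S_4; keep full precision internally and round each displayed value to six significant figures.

The integral term ∫_2^26 x·e^(−x/28) dx = 184.675.
½[f(2) + f(26)] = ½[1.86213 + 10.2731] = 6.06759.
Running total after boundary: 190.742.
Order-1 term: 1/12 · (0.0282227 − 0.864558) = -0.0696946.
After k=1: 190.673.
Order-2 term: −1/720 · (0.00104395 − 0.00347791) = 3.38050e-06.
After k=2: 190.673.
Order-3 term: 1/30240 · (2.61723e-06 − 7.46565e-06) = -1.60332e-10.
After k=3: 190.673.
Order-4 term: −1/1209600 · (4.97816e-09 − 1.33867e-08) = 6.95152e-15.

S_4 ≈ 190.673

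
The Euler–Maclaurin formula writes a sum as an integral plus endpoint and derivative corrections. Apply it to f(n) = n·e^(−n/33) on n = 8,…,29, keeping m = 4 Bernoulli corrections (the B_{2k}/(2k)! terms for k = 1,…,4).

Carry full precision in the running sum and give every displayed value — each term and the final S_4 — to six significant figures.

S_4 ≈ 221.171

Integral: ∫_8^29 x·e^(−x/33) dx = 212.055.
½[f(8) + f(29)] = ½[6.27779 + 12.0433] = 9.16054.
So far: 221.216.
Order-1 term: 1/12 · (0.0503377 − 0.594487) = -0.0453458.
After k=1: 221.171.
Order-2 term: −1/720 · (0.000808916 − 0.00198708) = 1.63634e-06.
After k=2: 221.171.
Order-3 term: 1/30240 · (1.44317e-06 − 3.14808e-06) = -5.63796e-11.
After k=3: 221.171.
Order-4 term: −1/1209600 · (1.96834e-09 − 4.10605e-09) = 1.76728e-15.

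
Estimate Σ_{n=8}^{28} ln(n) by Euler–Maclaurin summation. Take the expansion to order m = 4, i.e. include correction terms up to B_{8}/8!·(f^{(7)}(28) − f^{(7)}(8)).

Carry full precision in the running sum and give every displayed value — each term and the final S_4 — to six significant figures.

S_4 ≈ 59.3646

∫_8^28 ln(x) dx evaluates to 56.6662.
Boundary: ½(f(8) + f(28)) = ½(2.07944 + 3.33220) = 2.70582.
Running total after boundary: 59.3720.
Order-1 term: 1/12 · (0.0357143 − 0.125000) = -0.00744048.
After k=1: 59.3646.
Order-2 term: −1/720 · (9.11079e-05 − 0.00390625) = 5.29881e-06.
After k=2: 59.3646.
Order-3 term: 1/30240 · (1.39451e-06 − 0.000732422) = -2.41742e-08.
After k=3: 59.3646.
Order-4 term: −1/1209600 · (5.33613e-08 − 0.000343323) = 2.83788e-10.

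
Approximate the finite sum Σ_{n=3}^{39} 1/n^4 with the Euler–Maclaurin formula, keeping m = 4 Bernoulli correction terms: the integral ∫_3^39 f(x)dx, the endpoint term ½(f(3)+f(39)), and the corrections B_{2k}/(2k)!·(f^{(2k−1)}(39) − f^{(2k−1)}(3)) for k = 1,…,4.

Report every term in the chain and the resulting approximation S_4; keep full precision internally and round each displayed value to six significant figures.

S_4 ≈ 0.0198171

The integral term ∫_3^39 1/x^4 dx = 0.0123401.
Boundary: ½(f(3) + f(39)) = ½(0.0123457 + 4.32257e-07) = 0.00617306.
So far: 0.0185131.
Correction k=1: B_{2}/2! · (f^{(1)}(39) − f^{(1)}(3)) = 1/12 · (-4.43340e-08 − (-0.0164609)) = 0.00137174.
After k=1: 0.0198849.
Correction k=2: B_{4}/4! · (f^{(3)}(39) − f^{(3)}(3)) = −1/720 · (-8.74438e-10 − (-0.0548697)) = -7.62079e-05.
After k=2: 0.0198086.
Correction k=3: B_{6}/6! · (f^{(5)}(39) − f^{(5)}(3)) = 1/30240 · (-3.21950e-11 − (-0.341411)) = 1.12901e-05.
After k=3: 0.0198199.
Correction k=4: B_{8}/8! · (f^{(7)}(39) − f^{(7)}(3)) = −1/1209600 · (-1.90503e-12 − (-3.41411)) = -2.82251e-06.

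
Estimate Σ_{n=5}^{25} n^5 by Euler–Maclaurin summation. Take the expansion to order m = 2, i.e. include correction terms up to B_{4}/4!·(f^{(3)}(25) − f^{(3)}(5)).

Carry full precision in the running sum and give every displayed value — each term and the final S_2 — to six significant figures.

S_2 ≈ 4.57343e+07

The integral term ∫_5^25 x^5 dx = 4.06875e+07.
Endpoint term: (f(5) + f(25))/2 = (3125.00 + 9.76562e+06)/2 = 4.88438e+06.
Integral + boundary = 4.55719e+07.
k=1: B_{2}/(2)! × [f^{(1)}(25) − f^{(1)}(5)] = 1/12 × (1.95312e+06 − 3125.00) = 162500.
After k=1: 4.57344e+07.
k=2: B_{4}/(4)! × [f^{(3)}(25) − f^{(3)}(5)] = −1/720 × (37500.0 − 1500.00) = -50.0000.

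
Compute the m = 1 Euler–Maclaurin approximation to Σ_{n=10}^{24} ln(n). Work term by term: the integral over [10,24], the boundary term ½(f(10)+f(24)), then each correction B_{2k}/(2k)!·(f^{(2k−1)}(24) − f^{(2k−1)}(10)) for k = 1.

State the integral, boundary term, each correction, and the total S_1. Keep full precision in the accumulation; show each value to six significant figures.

S_1 ≈ 41.9829

The integral term ∫_10^24 ln(x) dx = 39.2474.
½[f(10) + f(24)] = ½[2.30259 + 3.17805] = 2.74032.
Running total after boundary: 41.9878.
Order-1 term: 1/12 · (0.0416667 − 0.100000) = -0.00486111.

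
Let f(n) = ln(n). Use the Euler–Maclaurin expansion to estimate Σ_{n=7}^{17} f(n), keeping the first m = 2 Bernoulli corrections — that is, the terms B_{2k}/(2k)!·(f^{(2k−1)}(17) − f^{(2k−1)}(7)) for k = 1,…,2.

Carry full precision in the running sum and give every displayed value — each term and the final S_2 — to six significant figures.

∫_7^17 ln(x) dx evaluates to 24.5433.
Boundary: ½(f(7) + f(17)) = ½(1.94591 + 2.83321) = 2.38956.
Integral + boundary = 26.9328.
Order-1 term: 1/12 · (0.0588235 − 0.142857) = -0.00700280.
Partial sum through k=1: 26.9258.
Order-2 term: −1/720 · (0.000407083 − 0.00583090) = 7.53308e-06.

S_2 ≈ 26.9258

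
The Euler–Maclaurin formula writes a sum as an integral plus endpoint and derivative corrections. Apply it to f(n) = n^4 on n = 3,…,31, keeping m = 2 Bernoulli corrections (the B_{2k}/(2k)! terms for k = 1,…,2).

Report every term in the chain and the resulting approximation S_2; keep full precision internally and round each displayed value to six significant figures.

S_2 ≈ 6.19750e+06

∫_3^31 x^4 dx evaluates to 5.72578e+06.
½[f(3) + f(31)] = ½[81.0000 + 923521] = 461801.
So far: 6.18758e+06.
Order-1 term: 1/12 · (119164 − 108.000) = 9921.33.
Partial sum through k=1: 6.19750e+06.
Order-2 term: −1/720 · (744.000 − 72.0000) = -0.933333.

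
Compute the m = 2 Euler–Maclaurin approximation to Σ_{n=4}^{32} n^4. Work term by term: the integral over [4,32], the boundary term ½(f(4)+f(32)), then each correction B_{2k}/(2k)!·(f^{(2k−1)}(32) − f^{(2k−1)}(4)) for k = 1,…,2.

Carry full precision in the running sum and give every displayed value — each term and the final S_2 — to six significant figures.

∫_4^32 x^4 dx evaluates to 6.71068e+06.
Boundary: ½(f(4) + f(32)) = ½(256.000 + 1.04858e+06) = 524416.
Running total after boundary: 7.23510e+06.
k=1: B_{2}/(2)! × [f^{(1)}(32) − f^{(1)}(4)] = 1/12 × (131072 − 256.000) = 10901.3.
Running total after k=1: 7.24600e+06.
k=2: B_{4}/(4)! × [f^{(3)}(32) − f^{(3)}(4)] = −1/720 × (768.000 − 96.0000) = -0.933333.

S_2 ≈ 7.24600e+06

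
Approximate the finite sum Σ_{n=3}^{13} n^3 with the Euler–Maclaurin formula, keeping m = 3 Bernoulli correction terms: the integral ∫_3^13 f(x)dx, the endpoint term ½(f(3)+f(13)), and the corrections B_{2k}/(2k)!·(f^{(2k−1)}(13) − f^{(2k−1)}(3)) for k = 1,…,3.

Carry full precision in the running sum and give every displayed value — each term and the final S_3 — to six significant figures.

∫_3^13 x^3 dx evaluates to 7120.00.
½[f(3) + f(13)] = ½[27.0000 + 2197.00] = 1112.00.
Running total after boundary: 8232.00.
k=1: B_{2}/(2)! × [f^{(1)}(13) − f^{(1)}(3)] = 1/12 × (507.000 − 27.0000) = 40.0000.
After k=1: 8272.00.
k=2: B_{4}/(4)! × [f^{(3)}(13) − f^{(3)}(3)] = −1/720 × (6.00000 − 6.00000) = 0.00000.
After k=2: 8272.00.
k=3: B_{6}/(6)! × [f^{(5)}(13) − f^{(5)}(3)] = 1/30240 × (0.00000 − 0.00000) = 0.00000.

S_3 ≈ 8272.00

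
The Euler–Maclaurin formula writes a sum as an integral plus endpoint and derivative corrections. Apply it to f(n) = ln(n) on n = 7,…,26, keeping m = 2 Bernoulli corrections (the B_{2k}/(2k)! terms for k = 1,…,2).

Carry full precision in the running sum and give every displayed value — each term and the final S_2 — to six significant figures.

S_2 ≈ 54.6825

∫_7^26 ln(x) dx evaluates to 52.0891.
½[f(7) + f(26)] = ½[1.94591 + 3.25810] = 2.60200.
Integral + boundary = 54.6911.
Correction k=1: B_{2}/2! · (f^{(1)}(26) − f^{(1)}(7)) = 1/12 · (0.0384615 − 0.142857) = -0.00869963.
After k=1: 54.6824.
Correction k=2: B_{4}/4! · (f^{(3)}(26) − f^{(3)}(7)) = −1/720 · (0.000113792 − 0.00583090) = 7.94043e-06.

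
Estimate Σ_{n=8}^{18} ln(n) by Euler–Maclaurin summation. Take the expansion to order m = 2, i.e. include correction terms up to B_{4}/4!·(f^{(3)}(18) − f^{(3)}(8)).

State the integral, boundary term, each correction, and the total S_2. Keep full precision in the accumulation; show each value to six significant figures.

S_2 ≈ 27.8703

∫_8^18 ln(x) dx evaluates to 25.3912.
Endpoint term: (f(8) + f(18))/2 = (2.07944 + 2.89037)/2 = 2.48491.
Running total after boundary: 27.8761.
Order-1 term: 1/12 · (0.0555556 − 0.125000) = -0.00578704.
Running total after k=1: 27.8703.
Order-2 term: −1/720 · (0.000342936 − 0.00390625) = 4.94905e-06.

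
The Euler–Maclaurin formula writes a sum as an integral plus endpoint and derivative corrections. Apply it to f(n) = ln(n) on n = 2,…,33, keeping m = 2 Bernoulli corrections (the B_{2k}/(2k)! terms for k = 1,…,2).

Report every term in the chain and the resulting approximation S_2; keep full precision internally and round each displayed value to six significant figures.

S_2 ≈ 85.0545

The integral term ∫_2^33 ln(x) dx = 82.9985.
½[f(2) + f(33)] = ½[0.693147 + 3.49651] = 2.09483.
Running total after boundary: 85.0933.
k=1: B_{2}/(2)! × [f^{(1)}(33) − f^{(1)}(2)] = 1/12 × (0.0303030 − 0.500000) = -0.0391414.
Partial sum through k=1: 85.0541.
k=2: B_{4}/(4)! × [f^{(3)}(33) − f^{(3)}(2)] = −1/720 × (5.56529e-05 − 0.250000) = 0.000347145.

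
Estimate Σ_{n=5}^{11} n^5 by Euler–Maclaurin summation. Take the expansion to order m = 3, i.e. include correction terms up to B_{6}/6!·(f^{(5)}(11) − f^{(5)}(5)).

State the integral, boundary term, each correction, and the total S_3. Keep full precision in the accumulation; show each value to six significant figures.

Integral: ∫_5^11 x^5 dx = 292656.
Boundary: ½(f(5) + f(11)) = ½(3125.00 + 161051) = 82088.0.
Running total after boundary: 374744.
Correction k=1: B_{2}/2! · (f^{(1)}(11) − f^{(1)}(5)) = 1/12 · (73205.0 − 3125.00) = 5840.00.
Running total after k=1: 380584.
Correction k=2: B_{4}/4! · (f^{(3)}(11) − f^{(3)}(5)) = −1/720 · (7260.00 − 1500.00) = -8.00000.
Running total after k=2: 380576.
Correction k=3: B_{6}/6! · (f^{(5)}(11) − f^{(5)}(5)) = 1/30240 · (120.000 − 120.000) = 0.00000.

S_3 ≈ 380576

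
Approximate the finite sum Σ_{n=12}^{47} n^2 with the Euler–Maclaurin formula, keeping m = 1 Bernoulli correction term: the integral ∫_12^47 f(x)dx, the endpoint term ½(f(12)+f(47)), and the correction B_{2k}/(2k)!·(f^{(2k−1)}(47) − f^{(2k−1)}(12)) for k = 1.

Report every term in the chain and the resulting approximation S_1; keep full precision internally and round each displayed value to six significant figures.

S_1 ≈ 35214.0

∫_12^47 x^2 dx evaluates to 34031.7.
½[f(12) + f(47)] = ½[144.000 + 2209.00] = 1176.50.
Running total after boundary: 35208.2.
k=1: B_{2}/(2)! × [f^{(1)}(47) − f^{(1)}(12)] = 1/12 × (94.0000 − 24.0000) = 5.83333.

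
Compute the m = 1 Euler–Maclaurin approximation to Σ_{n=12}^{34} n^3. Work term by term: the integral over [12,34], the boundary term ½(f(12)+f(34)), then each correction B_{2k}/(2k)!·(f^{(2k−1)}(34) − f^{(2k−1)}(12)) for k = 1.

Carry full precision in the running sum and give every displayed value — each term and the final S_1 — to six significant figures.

The integral term ∫_12^34 x^3 dx = 328900.
½[f(12) + f(34)] = ½[1728.00 + 39304.0] = 20516.0.
Running total after boundary: 349416.
Order-1 term: 1/12 · (3468.00 − 432.000) = 253.000.

S_1 ≈ 349669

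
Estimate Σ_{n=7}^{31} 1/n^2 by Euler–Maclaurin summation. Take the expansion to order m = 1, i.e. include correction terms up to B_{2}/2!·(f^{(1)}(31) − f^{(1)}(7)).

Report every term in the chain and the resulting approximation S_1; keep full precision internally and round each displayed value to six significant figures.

S_1 ≈ 0.121804

The integral term ∫_7^31 1/x^2 dx = 0.110599.
½[f(7) + f(31)] = ½[0.0204082 + 0.00104058] = 0.0107244.
Running total after boundary: 0.121323.
Order-1 term: 1/12 · (-6.71344e-05 − (-0.00583090)) = 0.000480314.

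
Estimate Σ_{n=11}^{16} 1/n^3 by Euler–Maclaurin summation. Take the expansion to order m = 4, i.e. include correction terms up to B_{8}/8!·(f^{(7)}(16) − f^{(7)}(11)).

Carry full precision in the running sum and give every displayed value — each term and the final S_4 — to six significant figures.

The integral term ∫_11^16 1/x^3 dx = 0.00217911.
½[f(11) + f(16)] = ½[0.000751315 + 0.000244141] = 0.000497728.
Integral + boundary = 0.00267683.
k=1: B_{2}/(2)! × [f^{(1)}(16) − f^{(1)}(11)] = 1/12 × (-4.57764e-05 − (-0.000204904)) = 1.32606e-05.
After k=1: 0.00269009.
k=2: B_{4}/(4)! × [f^{(3)}(16) − f^{(3)}(11)] = −1/720 × (-3.57628e-06 − (-3.38684e-05)) = -4.20724e-08.
After k=2: 0.00269005.
k=3: B_{6}/(6)! × [f^{(5)}(16) − f^{(5)}(11)] = 1/30240 × (-5.86733e-07 − (-1.17560e-05)) = 3.69354e-10.
After k=3: 0.00269005.
k=4: B_{8}/(8)! × [f^{(7)}(16) − f^{(7)}(11)] = −1/1209600 × (-1.65019e-07 − (-6.99530e-06)) = -5.64673e-12.

S_4 ≈ 0.00269005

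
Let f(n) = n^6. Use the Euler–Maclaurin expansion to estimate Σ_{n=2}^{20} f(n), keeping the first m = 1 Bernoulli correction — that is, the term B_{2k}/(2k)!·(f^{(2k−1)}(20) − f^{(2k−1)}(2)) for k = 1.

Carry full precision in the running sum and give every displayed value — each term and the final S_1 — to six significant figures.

S_1 ≈ 2.16457e+08

∫_2^20 x^6 dx evaluates to 1.82857e+08.
Endpoint term: (f(2) + f(20))/2 = (64.0000 + 6.40000e+07)/2 = 3.20000e+07.
So far: 2.14857e+08.
Correction k=1: B_{2}/2! · (f^{(1)}(20) − f^{(1)}(2)) = 1/12 · (1.92000e+07 − 192.000) = 1.59998e+06.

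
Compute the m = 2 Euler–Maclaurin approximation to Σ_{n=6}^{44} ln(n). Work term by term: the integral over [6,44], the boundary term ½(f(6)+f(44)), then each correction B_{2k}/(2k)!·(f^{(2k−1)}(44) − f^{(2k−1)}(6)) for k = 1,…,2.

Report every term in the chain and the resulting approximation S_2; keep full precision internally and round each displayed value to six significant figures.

The integral term ∫_6^44 ln(x) dx = 117.754.
Boundary: ½(f(6) + f(44)) = ½(1.79176 + 3.78419) = 2.78797.
So far: 120.542.
Order-1 term: 1/12 · (0.0227273 − 0.166667) = -0.0119949.
Running total after k=1: 120.530.
Order-2 term: −1/720 · (2.34786e-05 − 0.00925926) = 1.28275e-05.

S_2 ≈ 120.530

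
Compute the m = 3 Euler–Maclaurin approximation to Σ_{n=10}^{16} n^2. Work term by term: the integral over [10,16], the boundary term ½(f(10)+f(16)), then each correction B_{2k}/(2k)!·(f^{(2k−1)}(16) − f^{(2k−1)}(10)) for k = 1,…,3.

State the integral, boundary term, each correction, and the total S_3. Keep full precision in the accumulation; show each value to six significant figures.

The integral term ∫_10^16 x^2 dx = 1032.00.
Boundary: ½(f(10) + f(16)) = ½(100.000 + 256.000) = 178.000.
Integral + boundary = 1210.00.
k=1: B_{2}/(2)! × [f^{(1)}(16) − f^{(1)}(10)] = 1/12 × (32.0000 − 20.0000) = 1.00000.
Running total after k=1: 1211.00.
k=2: B_{4}/(4)! × [f^{(3)}(16) − f^{(3)}(10)] = −1/720 × (0.00000 − 0.00000) = 0.00000.
Running total after k=2: 1211.00.
k=3: B_{6}/(6)! × [f^{(5)}(16) − f^{(5)}(10)] = 1/30240 × (0.00000 − 0.00000) = 0.00000.

S_3 ≈ 1211.00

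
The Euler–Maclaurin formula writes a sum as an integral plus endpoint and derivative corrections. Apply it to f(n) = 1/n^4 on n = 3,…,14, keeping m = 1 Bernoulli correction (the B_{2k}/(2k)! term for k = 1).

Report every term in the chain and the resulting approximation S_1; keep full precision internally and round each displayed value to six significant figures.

The integral term ∫_3^14 1/x^4 dx = 0.0122242.
Endpoint term: (f(3) + f(14))/2 = (0.0123457 + 2.60308e-05)/2 = 0.00618585.
So far: 0.0184101.
k=1: B_{2}/(2)! × [f^{(1)}(14) − f^{(1)}(3)] = 1/12 × (-7.43738e-06 − (-0.0164609)) = 0.00137112.

S_1 ≈ 0.0197812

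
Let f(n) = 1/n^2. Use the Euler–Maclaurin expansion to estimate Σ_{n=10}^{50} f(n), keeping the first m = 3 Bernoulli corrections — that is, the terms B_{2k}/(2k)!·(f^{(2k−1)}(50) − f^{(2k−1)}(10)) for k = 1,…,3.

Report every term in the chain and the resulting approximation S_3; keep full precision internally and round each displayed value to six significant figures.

The integral term ∫_10^50 1/x^2 dx = 0.0800000.
Endpoint term: (f(10) + f(50))/2 = (0.0100000 + 0.000400000)/2 = 0.00520000.
Integral + boundary = 0.0852000.
Order-1 term: 1/12 · (-1.60000e-05 − (-0.00200000)) = 0.000165333.
Running total after k=1: 0.0853653.
Order-2 term: −1/720 · (-7.68000e-08 − (-0.000240000)) = -3.33227e-07.
Running total after k=2: 0.0853650.
Order-3 term: 1/30240 · (-9.21600e-10 − (-7.20000e-05)) = 2.38092e-09.

S_3 ≈ 0.0853650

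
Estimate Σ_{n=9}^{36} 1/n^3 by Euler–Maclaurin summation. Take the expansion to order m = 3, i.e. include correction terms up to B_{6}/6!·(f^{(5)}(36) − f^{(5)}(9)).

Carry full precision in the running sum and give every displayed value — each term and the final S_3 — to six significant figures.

S_3 ≈ 0.00652143

The integral term ∫_9^36 1/x^3 dx = 0.00578704.
Endpoint term: (f(9) + f(36))/2 = (0.00137174 + 2.14335e-05)/2 = 0.000696588.
So far: 0.00648362.
Order-1 term: 1/12 · (-1.78612e-06 − (-0.000457247)) = 3.79551e-05.
After k=1: 0.00652158.
Order-2 term: −1/720 · (-2.75636e-08 − (-0.000112901)) = -1.56768e-07.
After k=2: 0.00652142.
Order-3 term: 1/30240 · (-8.93265e-10 − (-5.85410e-05)) = 1.93585e-09.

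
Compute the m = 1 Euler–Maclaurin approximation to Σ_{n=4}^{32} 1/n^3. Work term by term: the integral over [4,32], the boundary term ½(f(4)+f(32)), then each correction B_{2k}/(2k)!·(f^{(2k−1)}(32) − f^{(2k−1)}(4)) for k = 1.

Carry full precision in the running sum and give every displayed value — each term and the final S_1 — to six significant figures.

The integral term ∫_4^32 1/x^3 dx = 0.0307617.
½[f(4) + f(32)] = ½[0.0156250 + 3.05176e-05] = 0.00782776.
Integral + boundary = 0.0385895.
Order-1 term: 1/12 · (-2.86102e-06 − (-0.0117188)) = 0.000976324.

S_1 ≈ 0.0395658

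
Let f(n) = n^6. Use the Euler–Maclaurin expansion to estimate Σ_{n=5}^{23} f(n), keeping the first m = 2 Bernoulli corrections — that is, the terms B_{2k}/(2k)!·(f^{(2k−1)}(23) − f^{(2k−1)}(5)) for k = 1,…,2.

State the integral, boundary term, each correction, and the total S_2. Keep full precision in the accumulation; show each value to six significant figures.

S_2 ≈ 5.63633e+08

∫_5^23 x^6 dx evaluates to 4.86392e+08.
Boundary: ½(f(5) + f(23)) = ½(15625.0 + 1.48036e+08) = 7.40258e+07.
Running total after boundary: 5.60418e+08.
Order-1 term: 1/12 · (3.86181e+07 − 18750.0) = 3.21661e+06.
Running total after k=1: 5.63635e+08.
Order-2 term: −1/720 · (1.46004e+06 − 15000.0) = -2007.00.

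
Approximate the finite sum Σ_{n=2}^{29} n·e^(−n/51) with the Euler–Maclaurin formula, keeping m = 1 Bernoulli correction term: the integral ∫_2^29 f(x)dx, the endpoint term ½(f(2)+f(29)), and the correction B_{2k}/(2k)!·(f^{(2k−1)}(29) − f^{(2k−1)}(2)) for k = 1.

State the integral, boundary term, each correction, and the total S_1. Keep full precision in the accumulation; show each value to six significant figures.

Integral: ∫_2^29 x·e^(−x/51) dx = 288.539.
Endpoint term: (f(2) + f(29))/2 = (1.92309 + 16.4228)/2 = 9.17292.
Integral + boundary = 297.712.
Correction k=1: B_{2}/2! · (f^{(1)}(29) − f^{(1)}(2)) = 1/12 · (0.244287 − 0.923836) = -0.0566290.

S_1 ≈ 297.655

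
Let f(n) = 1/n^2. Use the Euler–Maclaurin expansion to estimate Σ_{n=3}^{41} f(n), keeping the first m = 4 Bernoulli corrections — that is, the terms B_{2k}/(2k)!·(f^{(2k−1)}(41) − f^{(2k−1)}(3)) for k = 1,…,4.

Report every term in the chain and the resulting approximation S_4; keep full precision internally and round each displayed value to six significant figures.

The integral term ∫_3^41 1/x^2 dx = 0.308943.
½[f(3) + f(41)] = ½[0.111111 + 0.000594884] = 0.0558530.
Running total after boundary: 0.364796.
Correction k=1: B_{2}/2! · (f^{(1)}(41) − f^{(1)}(3)) = 1/12 · (-2.90187e-05 − (-0.0740741)) = 0.00617042.
Running total after k=1: 0.370967.
Correction k=2: B_{4}/4! · (f^{(3)}(41) − f^{(3)}(3)) = −1/720 · (-2.07153e-07 − (-0.0987654)) = -0.000137174.
Running total after k=2: 0.370829.
Correction k=3: B_{6}/6! · (f^{(5)}(41) − f^{(5)}(3)) = 1/30240 · (-3.69697e-09 − (-0.329218)) = 1.08868e-05.
Running total after k=3: 0.370840.
Correction k=4: B_{8}/8! · (f^{(7)}(41) − f^{(7)}(3)) = −1/1209600 · (-1.23159e-10 − (-2.04847)) = -1.69351e-06.

S_4 ≈ 0.370839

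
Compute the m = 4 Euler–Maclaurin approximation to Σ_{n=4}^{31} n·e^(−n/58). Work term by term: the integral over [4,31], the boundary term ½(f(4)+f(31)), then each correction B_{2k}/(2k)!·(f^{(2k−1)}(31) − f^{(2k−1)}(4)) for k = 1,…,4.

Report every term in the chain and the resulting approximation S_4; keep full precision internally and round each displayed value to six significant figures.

S_4 ≈ 342.469

The integral term ∫_4^31 x·e^(−x/58) dx = 331.569.
Boundary: ½(f(4) + f(31)) = ½(3.73344 + 18.1651) = 10.9493.
Integral + boundary = 342.519.
Order-1 term: 1/12 · (0.272780 − 0.868989) = -0.0496841.
After k=1: 342.469.
Order-2 term: −1/720 · (0.000429466 − 0.000813230) = 5.33006e-07.
After k=2: 342.469.
Order-3 term: 1/30240 · (2.31226e-07 − 4.06701e-07) = -5.80272e-12.
After k=3: 342.469.
Order-4 term: −1/1209600 · (9.95205e-11 − 1.69933e-10) = 5.82118e-17.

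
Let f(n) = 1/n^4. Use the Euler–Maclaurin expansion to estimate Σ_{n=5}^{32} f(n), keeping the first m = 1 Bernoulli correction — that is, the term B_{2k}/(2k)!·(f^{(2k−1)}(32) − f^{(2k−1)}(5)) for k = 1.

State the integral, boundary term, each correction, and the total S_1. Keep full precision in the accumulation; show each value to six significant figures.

Integral: ∫_5^32 1/x^4 dx = 0.00265649.
Endpoint term: (f(5) + f(32))/2 = (0.00160000 + 9.53674e-07)/2 = 0.000800477.
So far: 0.00345697.
Order-1 term: 1/12 · (-1.19209e-07 − (-0.00128000)) = 0.000106657.

S_1 ≈ 0.00356363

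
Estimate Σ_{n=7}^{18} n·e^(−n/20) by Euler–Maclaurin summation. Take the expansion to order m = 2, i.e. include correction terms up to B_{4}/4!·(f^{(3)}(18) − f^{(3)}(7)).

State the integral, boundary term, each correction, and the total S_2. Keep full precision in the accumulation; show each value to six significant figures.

Integral: ∫_7^18 x·e^(−x/20) dx = 71.5386.
Boundary: ½(f(7) + f(18)) = ½(4.93282 + 7.31825) = 6.12554.
Integral + boundary = 77.6642.
Correction k=1: B_{2}/2! · (f^{(1)}(18) − f^{(1)}(7)) = 1/12 · (0.0406570 − 0.458047) = -0.0347825.
Running total after k=1: 77.6294.
Correction k=2: B_{4}/4! · (f^{(3)}(18) − f^{(3)}(7)) = −1/720 · (0.00213449 − 0.00466856) = 3.51954e-06.

S_2 ≈ 77.6294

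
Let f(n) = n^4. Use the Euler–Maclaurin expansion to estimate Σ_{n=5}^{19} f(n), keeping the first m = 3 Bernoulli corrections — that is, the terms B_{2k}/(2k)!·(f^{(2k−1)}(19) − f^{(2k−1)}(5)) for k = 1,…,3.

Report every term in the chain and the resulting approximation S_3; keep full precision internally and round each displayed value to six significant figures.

∫_5^19 x^4 dx evaluates to 494595.
½[f(5) + f(19)] = ½[625.000 + 130321] = 65473.0.
Running total after boundary: 560068.
k=1: B_{2}/(2)! × [f^{(1)}(19) − f^{(1)}(5)] = 1/12 × (27436.0 − 500.000) = 2244.67.
Partial sum through k=1: 562312.
k=2: B_{4}/(4)! × [f^{(3)}(19) − f^{(3)}(5)] = −1/720 × (456.000 − 120.000) = -0.466667.
Partial sum through k=2: 562312.
k=3: B_{6}/(6)! × [f^{(5)}(19) − f^{(5)}(5)] = 1/30240 × (0.00000 − 0.00000) = 0.00000.

S_3 ≈ 562312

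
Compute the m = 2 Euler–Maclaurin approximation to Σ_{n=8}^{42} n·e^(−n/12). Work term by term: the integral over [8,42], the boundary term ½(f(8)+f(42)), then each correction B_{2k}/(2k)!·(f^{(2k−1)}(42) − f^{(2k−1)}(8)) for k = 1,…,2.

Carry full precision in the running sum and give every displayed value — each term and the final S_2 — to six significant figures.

The integral term ∫_8^42 x·e^(−x/12) dx = 103.652.
Boundary: ½(f(8) + f(42)) = ½(4.10734 + 1.26829) = 2.68781.
Running total after boundary: 106.340.
Correction k=1: B_{2}/2! · (f^{(1)}(42) − f^{(1)}(8)) = 1/12 · (-0.0754935 − 0.171139) = -0.0205527.
After k=1: 106.319.
Correction k=2: B_{4}/4! · (f^{(3)}(42) − f^{(3)}(8)) = −1/720 · (-0.000104852 − 0.00831926) = 1.17002e-05.

S_2 ≈ 106.319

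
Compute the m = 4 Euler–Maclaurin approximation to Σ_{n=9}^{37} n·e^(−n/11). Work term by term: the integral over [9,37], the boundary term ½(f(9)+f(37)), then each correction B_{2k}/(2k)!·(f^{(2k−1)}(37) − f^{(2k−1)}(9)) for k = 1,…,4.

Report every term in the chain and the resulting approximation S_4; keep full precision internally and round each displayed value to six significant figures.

Integral: ∫_9^37 x·e^(−x/11) dx = 78.7977.
Endpoint term: (f(9) + f(37))/2 = (3.97110 + 1.28054)/2 = 2.62582.
Integral + boundary = 81.4235.
k=1: B_{2}/(2)! × [f^{(1)}(37) − f^{(1)}(9)] = 1/12 × (-0.0818035 − 0.0802242) = -0.0135023.
Partial sum through k=1: 81.4100.
k=2: B_{4}/(4)! × [f^{(3)}(37) − f^{(3)}(9)] = −1/720 × (-0.000104010 − 0.00795612) = 1.11946e-05.
Partial sum through k=2: 81.4100.
k=3: B_{6}/(6)! × [f^{(5)}(37) − f^{(5)}(9)] = 1/30240 × (3.86812e-06 − 0.000126027) = -4.03964e-09.
Partial sum through k=3: 81.4100.
k=4: B_{8}/(8)! × [f^{(7)}(37) − f^{(7)}(9)] = −1/1209600 × (7.10399e-08 − 1.53967e-06) = 1.21415e-12.

S_4 ≈ 81.4100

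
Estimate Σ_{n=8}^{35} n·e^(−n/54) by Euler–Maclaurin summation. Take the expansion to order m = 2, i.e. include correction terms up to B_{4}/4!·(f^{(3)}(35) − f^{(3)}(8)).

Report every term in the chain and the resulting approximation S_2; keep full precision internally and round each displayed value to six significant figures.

The integral term ∫_8^35 x·e^(−x/54) dx = 373.389.
½[f(8) + f(35)] = ½[6.89843 + 18.3055] = 12.6019.
Integral + boundary = 385.991.
Order-1 term: 1/12 · (0.184023 − 0.734555) = -0.0458776.
Partial sum through k=1: 385.945.
Order-2 term: −1/720 · (0.000421828 − 0.000843334) = 5.85425e-07.

S_2 ≈ 385.945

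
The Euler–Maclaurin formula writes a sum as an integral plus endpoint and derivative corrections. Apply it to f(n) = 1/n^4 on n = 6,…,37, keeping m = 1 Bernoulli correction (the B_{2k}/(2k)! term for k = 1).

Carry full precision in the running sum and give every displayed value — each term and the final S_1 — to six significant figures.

Integral: ∫_6^37 1/x^4 dx = 0.00153663.
½[f(6) + f(37)] = ½[0.000771605 + 5.33572e-07] = 0.000386069.
Integral + boundary = 0.00192270.
k=1: B_{2}/(2)! × [f^{(1)}(37) − f^{(1)}(6)] = 1/12 × (-5.76835e-08 − (-0.000514403)) = 4.28621e-05.

S_1 ≈ 0.00196556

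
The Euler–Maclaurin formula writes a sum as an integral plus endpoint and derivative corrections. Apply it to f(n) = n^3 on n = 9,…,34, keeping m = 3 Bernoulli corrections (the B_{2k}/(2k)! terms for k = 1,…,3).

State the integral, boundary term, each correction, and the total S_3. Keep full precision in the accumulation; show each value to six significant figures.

S_3 ≈ 352729

∫_9^34 x^3 dx evaluates to 332444.
Endpoint term: (f(9) + f(34))/2 = (729.000 + 39304.0)/2 = 20016.5.
Running total after boundary: 352460.
Order-1 term: 1/12 · (3468.00 − 243.000) = 268.750.
Partial sum through k=1: 352729.
Order-2 term: −1/720 · (6.00000 − 6.00000) = 0.00000.
Partial sum through k=2: 352729.
Order-3 term: 1/30240 · (0.00000 − 0.00000) = 0.00000.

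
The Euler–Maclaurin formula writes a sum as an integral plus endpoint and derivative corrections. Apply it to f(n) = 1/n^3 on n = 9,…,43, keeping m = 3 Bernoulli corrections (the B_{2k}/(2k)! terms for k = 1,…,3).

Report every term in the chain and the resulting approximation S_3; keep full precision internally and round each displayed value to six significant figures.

S_3 ≈ 0.00663246

The integral term ∫_9^43 1/x^3 dx = 0.00590242.
Boundary: ½(f(9) + f(43)) = ½(0.00137174 + 1.25775e-05) = 0.000692160.
Running total after boundary: 0.00659458.
k=1: B_{2}/(2)! × [f^{(1)}(43) − f^{(1)}(9)] = 1/12 × (-8.77501e-07 − (-0.000457247)) = 3.80308e-05.
Partial sum through k=1: 0.00663261.
k=2: B_{4}/(4)! × [f^{(3)}(43) − f^{(3)}(9)] = −1/720 × (-9.49162e-09 − (-0.000112901)) = -1.56793e-07.
Partial sum through k=2: 0.00663246.
k=3: B_{6}/(6)! × [f^{(5)}(43) − f^{(5)}(9)] = 1/30240 × (-2.15602e-10 − (-5.85410e-05)) = 1.93587e-09.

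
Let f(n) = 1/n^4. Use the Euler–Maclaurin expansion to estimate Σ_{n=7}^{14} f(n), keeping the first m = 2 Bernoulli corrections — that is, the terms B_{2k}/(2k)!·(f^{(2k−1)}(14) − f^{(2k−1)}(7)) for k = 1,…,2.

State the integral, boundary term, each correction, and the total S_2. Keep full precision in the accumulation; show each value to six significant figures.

∫_7^14 1/x^4 dx evaluates to 0.000850340.
½[f(7) + f(14)] = ½[0.000416493 + 2.60308e-05] = 0.000221262.
So far: 0.00107160.
Correction k=1: B_{2}/2! · (f^{(1)}(14) − f^{(1)}(7)) = 1/12 · (-7.43738e-06 − (-0.000237996)) = 1.92132e-05.
Running total after k=1: 0.00109082.
Correction k=2: B_{4}/4! · (f^{(3)}(14) − f^{(3)}(7)) = −1/720 · (-1.13837e-06 − (-0.000145712)) = -2.00797e-07.

S_2 ≈ 0.00109061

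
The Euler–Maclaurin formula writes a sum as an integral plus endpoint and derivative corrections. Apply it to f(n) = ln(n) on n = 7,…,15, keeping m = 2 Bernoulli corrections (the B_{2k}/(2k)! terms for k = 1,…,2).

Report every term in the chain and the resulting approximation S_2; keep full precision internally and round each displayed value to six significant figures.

S_2 ≈ 21.3200

The integral term ∫_7^15 ln(x) dx = 18.9994.
½[f(7) + f(15)] = ½[1.94591 + 2.70805] = 2.32698.
Integral + boundary = 21.3264.
Order-1 term: 1/12 · (0.0666667 − 0.142857) = -0.00634921.
Running total after k=1: 21.3200.
Order-2 term: −1/720 · (0.000592593 − 0.00583090) = 7.27543e-06.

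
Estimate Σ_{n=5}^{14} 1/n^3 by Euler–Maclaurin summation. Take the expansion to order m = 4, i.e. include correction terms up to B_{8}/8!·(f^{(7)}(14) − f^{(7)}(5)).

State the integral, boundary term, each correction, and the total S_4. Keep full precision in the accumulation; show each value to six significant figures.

S_4 ≈ 0.0220196

∫_5^14 1/x^3 dx evaluates to 0.0174490.
½[f(5) + f(14)] = ½[0.00800000 + 0.000364431] = 0.00418222.
So far: 0.0216312.
Order-1 term: 1/12 · (-7.80925e-05 − (-0.00480000)) = 0.000393492.
Partial sum through k=1: 0.0220247.
Order-2 term: −1/720 · (-7.96862e-06 − (-0.00384000)) = -5.32227e-06.
Partial sum through k=2: 0.0220194.
Order-3 term: 1/30240 · (-1.70756e-06 − (-0.00645120)) = 2.13277e-07.
Partial sum through k=3: 0.0220196.
Order-4 term: −1/1209600 · (-6.27267e-07 − (-0.0185795)) = -1.53595e-08.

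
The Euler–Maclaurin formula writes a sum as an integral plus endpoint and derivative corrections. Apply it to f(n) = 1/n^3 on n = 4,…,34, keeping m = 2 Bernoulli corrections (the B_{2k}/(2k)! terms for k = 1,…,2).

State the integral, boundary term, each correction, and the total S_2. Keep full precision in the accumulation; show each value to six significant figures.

Integral: ∫_4^34 1/x^3 dx = 0.0308175.
½[f(4) + f(34)] = ½[0.0156250 + 2.54427e-05] = 0.00782522.
Running total after boundary: 0.0386427.
Order-1 term: 1/12 · (-2.24494e-06 − (-0.0117188)) = 0.000976375.
Partial sum through k=1: 0.0396191.
Order-2 term: −1/720 · (-3.88399e-08 − (-0.0146484)) = -2.03450e-05.

S_2 ≈ 0.0395987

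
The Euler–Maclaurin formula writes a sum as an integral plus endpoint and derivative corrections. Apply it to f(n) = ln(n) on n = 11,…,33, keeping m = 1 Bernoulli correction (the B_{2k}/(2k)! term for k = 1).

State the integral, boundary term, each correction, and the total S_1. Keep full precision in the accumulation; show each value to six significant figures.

The integral term ∫_11^33 ln(x) dx = 67.0079.
½[f(11) + f(33)] = ½[2.39790 + 3.49651] = 2.94720.
Integral + boundary = 69.9551.
k=1: B_{2}/(2)! × [f^{(1)}(33) − f^{(1)}(11)] = 1/12 × (0.0303030 − 0.0909091) = -0.00505051.

S_1 ≈ 69.9501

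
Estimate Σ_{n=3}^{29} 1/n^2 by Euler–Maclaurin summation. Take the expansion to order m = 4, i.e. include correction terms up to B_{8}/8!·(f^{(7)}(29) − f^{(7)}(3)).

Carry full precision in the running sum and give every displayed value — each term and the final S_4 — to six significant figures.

S_4 ≈ 0.361039

The integral term ∫_3^29 1/x^2 dx = 0.298851.
½[f(3) + f(29)] = ½[0.111111 + 0.00118906] = 0.0561501.
So far: 0.355001.
Order-1 term: 1/12 · (-8.20042e-05 − (-0.0740741)) = 0.00616601.
Running total after k=1: 0.361167.
Order-2 term: −1/720 · (-1.17010e-06 − (-0.0987654)) = -0.000137173.
Running total after k=2: 0.361029.
Order-3 term: 1/30240 · (-4.17394e-08 − (-0.329218)) = 1.08868e-05.
Running total after k=3: 0.361040.
Order-4 term: −1/1209600 · (-2.77932e-09 − (-2.04847)) = -1.69351e-06.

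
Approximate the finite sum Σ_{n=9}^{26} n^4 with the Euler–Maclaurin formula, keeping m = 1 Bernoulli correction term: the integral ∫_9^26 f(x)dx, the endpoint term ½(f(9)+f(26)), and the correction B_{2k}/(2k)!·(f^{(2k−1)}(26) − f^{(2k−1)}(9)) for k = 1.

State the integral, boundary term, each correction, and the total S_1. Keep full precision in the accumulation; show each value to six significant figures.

Integral: ∫_9^26 x^4 dx = 2.36447e+06.
Endpoint term: (f(9) + f(26))/2 = (6561.00 + 456976)/2 = 231768.
Running total after boundary: 2.59623e+06.
Correction k=1: B_{2}/2! · (f^{(1)}(26) − f^{(1)}(9)) = 1/12 · (70304.0 − 2916.00) = 5615.67.

S_1 ≈ 2.60185e+06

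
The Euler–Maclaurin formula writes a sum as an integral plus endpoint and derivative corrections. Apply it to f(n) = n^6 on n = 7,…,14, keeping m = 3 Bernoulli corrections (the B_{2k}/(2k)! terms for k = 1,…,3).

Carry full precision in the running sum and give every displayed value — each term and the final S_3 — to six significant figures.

S_3 ≈ 1.90251e+07

∫_7^14 x^6 dx evaluates to 1.49414e+07.
Boundary: ½(f(7) + f(14)) = ½(117649 + 7.52954e+06) = 3.82359e+06.
Running total after boundary: 1.87650e+07.
k=1: B_{2}/(2)! × [f^{(1)}(14) − f^{(1)}(7)] = 1/12 × (3.22694e+06 − 100842) = 260508.
Partial sum through k=1: 1.90255e+07.
k=2: B_{4}/(4)! × [f^{(3)}(14) − f^{(3)}(7)] = −1/720 × (329280 − 41160.0) = -400.167.
Partial sum through k=2: 1.90251e+07.
k=3: B_{6}/(6)! × [f^{(5)}(14) − f^{(5)}(7)] = 1/30240 × (10080.0 − 5040.00) = 0.166667.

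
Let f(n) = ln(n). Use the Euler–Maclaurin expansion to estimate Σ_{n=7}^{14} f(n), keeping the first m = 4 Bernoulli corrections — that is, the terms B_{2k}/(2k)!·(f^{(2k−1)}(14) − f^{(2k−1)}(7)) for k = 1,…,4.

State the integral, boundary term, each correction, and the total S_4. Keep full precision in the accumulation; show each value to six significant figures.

S_4 ≈ 18.6120

Integral: ∫_7^14 ln(x) dx = 16.3254.
½[f(7) + f(14)] = ½[1.94591 + 2.63906] = 2.29248.
Integral + boundary = 18.6179.
k=1: B_{2}/(2)! × [f^{(1)}(14) − f^{(1)}(7)] = 1/12 × (0.0714286 − 0.142857) = -0.00595238.
After k=1: 18.6120.
k=2: B_{4}/(4)! × [f^{(3)}(14) − f^{(3)}(7)] = −1/720 × (0.000728863 − 0.00583090) = 7.08617e-06.
After k=2: 18.6120.
k=3: B_{6}/(6)! × [f^{(5)}(14) − f^{(5)}(7)] = 1/30240 × (4.46243e-05 − 0.00142798) = -4.57458e-08.
After k=3: 18.6120.
k=4: B_{8}/(8)! × [f^{(7)}(14) − f^{(7)}(7)] = −1/1209600 × (6.83024e-06 − 0.000874271) = 7.17130e-10.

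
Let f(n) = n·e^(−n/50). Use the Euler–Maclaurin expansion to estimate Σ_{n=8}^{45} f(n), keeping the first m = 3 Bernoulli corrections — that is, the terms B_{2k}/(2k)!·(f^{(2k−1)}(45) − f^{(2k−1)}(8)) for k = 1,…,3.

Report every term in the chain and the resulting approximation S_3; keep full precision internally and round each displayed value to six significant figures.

The integral term ∫_8^45 x·e^(−x/50) dx = 540.011.
½[f(8) + f(45)] = ½[6.81715 + 18.2956] = 12.5564.
So far: 552.567.
k=1: B_{2}/(2)! × [f^{(1)}(45) − f^{(1)}(8)] = 1/12 × (0.0406570 − 0.715801) = -0.0562620.
Running total after k=1: 552.511.
k=2: B_{4}/(4)! × [f^{(3)}(45) − f^{(3)}(8)] = −1/720 × (0.000341519 − 0.000968035) = 8.70162e-07.
Running total after k=2: 552.511.
k=3: B_{6}/(6)! × [f^{(5)}(45) − f^{(5)}(8)] = 1/30240 × (2.66710e-07 − 6.59900e-07) = -1.30023e-11.

S_3 ≈ 552.511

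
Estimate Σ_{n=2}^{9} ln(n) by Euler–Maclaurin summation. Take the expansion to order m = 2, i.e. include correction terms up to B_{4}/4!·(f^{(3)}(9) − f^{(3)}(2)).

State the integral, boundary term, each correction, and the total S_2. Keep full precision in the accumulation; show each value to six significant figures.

The integral term ∫_2^9 ln(x) dx = 11.3887.
Boundary: ½(f(2) + f(9)) = ½(0.693147 + 2.19722) = 1.44519.
Running total after boundary: 12.8339.
Correction k=1: B_{2}/2! · (f^{(1)}(9) − f^{(1)}(2)) = 1/12 · (0.111111 − 0.500000) = -0.0324074.
After k=1: 12.8015.
Correction k=2: B_{4}/4! · (f^{(3)}(9) − f^{(3)}(2)) = −1/720 · (0.00274348 − 0.250000) = 0.000343412.

S_2 ≈ 12.8018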